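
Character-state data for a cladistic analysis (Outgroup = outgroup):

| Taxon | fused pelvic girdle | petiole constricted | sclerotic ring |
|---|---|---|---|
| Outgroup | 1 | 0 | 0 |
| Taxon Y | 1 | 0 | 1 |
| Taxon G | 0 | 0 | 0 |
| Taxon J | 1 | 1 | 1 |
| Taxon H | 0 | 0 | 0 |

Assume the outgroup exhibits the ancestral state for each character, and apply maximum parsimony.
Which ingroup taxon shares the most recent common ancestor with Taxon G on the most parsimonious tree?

Character polarity is set by the outgroup: the derived state is whichever differs from the outgroup's state, so for fused pelvic girdle the derived state is '0', and for the remaining characters it is '1'.
Only Taxon G and Taxon H show the derived state '0' for fused pelvic girdle, supporting them as a clade.
petiole constricted (derived state '1') is unique to Taxon J (autapomorphy; uninformative for grouping).
sclerotic ring: derived state '1' in Taxon J and Taxon Y only — synapomorphy for {Taxon J, Taxon Y}.
Most parsimonious ingroup topology: ((Taxon Y,Taxon J),(Taxon G,Taxon H)).
Taxon G and Taxon H form a cherry on this tree, so they are sister taxa.

Taxon H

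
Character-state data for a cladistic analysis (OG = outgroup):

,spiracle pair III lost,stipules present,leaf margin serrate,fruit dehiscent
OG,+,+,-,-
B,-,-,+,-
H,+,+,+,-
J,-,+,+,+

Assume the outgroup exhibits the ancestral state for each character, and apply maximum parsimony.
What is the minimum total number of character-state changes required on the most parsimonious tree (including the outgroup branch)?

Character polarity is set by the outgroup: the derived state is whichever differs from the outgroup's state, so for spiracle pair III lost, stipules present the derived state is '-', and for the remaining characters it is '+'.
spiracle pair III lost (derived state '-') is shared by B and J — a synapomorphy uniting that clade.
stipules present: derived state '-' in B only — an autapomorphy, so it tells us nothing about relationships among taxa.
All ingroup taxa share the derived state '+' for leaf margin serrate; it defines the ingroup but does not resolve relationships within it.
fruit dehiscent (derived state '+') is unique to J (autapomorphy; uninformative for grouping).
Most parsimonious ingroup topology: ((B,J),H).
Changes per character on this tree: spiracle pair III lost: 1; stipules present: 1; leaf margin serrate: 1; fruit dehiscent: 1.
Total = 4.

4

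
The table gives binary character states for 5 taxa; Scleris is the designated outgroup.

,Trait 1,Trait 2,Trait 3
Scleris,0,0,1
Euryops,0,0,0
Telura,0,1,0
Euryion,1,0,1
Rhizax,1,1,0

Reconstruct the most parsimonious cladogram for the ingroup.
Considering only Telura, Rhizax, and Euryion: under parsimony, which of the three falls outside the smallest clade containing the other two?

Character polarity is set by the outgroup: the derived state is whichever differs from the outgroup's state, so for Trait 3 the derived state is '0', and for the remaining characters it is '1'.
Trait 1 (state '1') occurs in Euryion and Rhizax but conflicts with the nesting implied by the other characters — most parsimoniously interpreted as homoplasy.
Trait 2: derived state '1' in Rhizax and Telura only — synapomorphy for {Rhizax, Telura}.
Trait 3: derived state '0' in Euryops, Rhizax, and Telura only — synapomorphy for {Euryops, Rhizax, Telura}.
Most parsimonious ingroup topology: ((Euryops,(Telura,Rhizax)),Euryion).
Telura and Rhizax share a more recent common ancestor with each other than either does with Euryion, so Euryion is the least closely related of the three.

Euryion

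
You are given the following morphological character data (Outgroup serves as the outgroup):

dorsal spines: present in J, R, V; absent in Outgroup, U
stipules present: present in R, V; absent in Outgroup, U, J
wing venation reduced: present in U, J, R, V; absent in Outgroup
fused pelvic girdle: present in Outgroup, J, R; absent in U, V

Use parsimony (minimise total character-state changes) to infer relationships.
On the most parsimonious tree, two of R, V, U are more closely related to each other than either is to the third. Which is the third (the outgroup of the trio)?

U

Character polarity is set by the outgroup: the derived state is whichever differs from the outgroup's state, so for fused pelvic girdle the derived state is 'absent', and for the remaining characters it is 'present'.
Only J, R, and V show the derived state 'present' for dorsal spines, supporting them as a clade.
stipules present: derived state 'present' in R and V only — synapomorphy for {R, V}.
wing venation reduced (derived state 'present') is shared by all ingroup taxa — unites the whole ingroup.
fused pelvic girdle groups U and V, which is incompatible with the clades supported by the remaining characters; treating it as convergent (homoplasy) costs fewer steps than any alternative tree.
Most parsimonious ingroup topology: (U,(J,(R,V))).
R and V share a more recent common ancestor with each other than either does with U, so U is the least closely related of the three.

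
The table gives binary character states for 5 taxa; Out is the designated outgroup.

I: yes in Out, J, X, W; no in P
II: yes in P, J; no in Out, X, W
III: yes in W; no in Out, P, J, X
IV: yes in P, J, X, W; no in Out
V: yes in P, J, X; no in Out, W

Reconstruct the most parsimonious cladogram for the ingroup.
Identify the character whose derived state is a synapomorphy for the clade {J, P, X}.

V

Character polarity is set by the outgroup: the derived state is whichever differs from the outgroup's state, so for I the derived state is 'no', and for the remaining characters it is 'yes'.
I (derived state 'no') is unique to P (autapomorphy; uninformative for grouping).
II: derived state 'yes' in J and P only — synapomorphy for {J, P}.
III (derived state 'yes') is unique to W (autapomorphy; uninformative for grouping).
All ingroup taxa share the derived state 'yes' for IV; it defines the ingroup but does not resolve relationships within it.
Only J, P, and X show the derived state 'yes' for V, supporting them as a clade.
Most parsimonious ingroup topology: (((P,J),X),W).
The clade {J, P, X} is supported by V: its derived state 'yes' occurs in exactly those taxa and in no other taxon (including the outgroup).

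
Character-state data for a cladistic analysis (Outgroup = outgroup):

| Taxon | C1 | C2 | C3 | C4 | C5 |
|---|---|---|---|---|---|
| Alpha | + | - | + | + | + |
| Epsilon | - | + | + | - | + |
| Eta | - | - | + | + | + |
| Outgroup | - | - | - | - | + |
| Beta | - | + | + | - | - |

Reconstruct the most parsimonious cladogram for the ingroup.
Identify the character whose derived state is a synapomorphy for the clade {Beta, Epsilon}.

C2

Character polarity is set by the outgroup: the derived state is whichever differs from the outgroup's state, so for C5 the derived state is '-', and for the remaining characters it is '+'.
C1 (derived state '+') is unique to Alpha (autapomorphy; uninformative for grouping).
Only Beta and Epsilon show the derived state '+' for C2, supporting them as a clade.
C3 (derived state '+') is shared by all ingroup taxa — unites the whole ingroup.
Only Alpha and Eta show the derived state '+' for C4, supporting them as a clade.
C5 (derived state '-') is unique to Beta (autapomorphy; uninformative for grouping).
Most parsimonious ingroup topology: ((Alpha,Eta),(Epsilon,Beta)).
The clade {Beta, Epsilon} is supported by C2: its derived state '+' occurs in exactly those taxa and in no other taxon (including the outgroup).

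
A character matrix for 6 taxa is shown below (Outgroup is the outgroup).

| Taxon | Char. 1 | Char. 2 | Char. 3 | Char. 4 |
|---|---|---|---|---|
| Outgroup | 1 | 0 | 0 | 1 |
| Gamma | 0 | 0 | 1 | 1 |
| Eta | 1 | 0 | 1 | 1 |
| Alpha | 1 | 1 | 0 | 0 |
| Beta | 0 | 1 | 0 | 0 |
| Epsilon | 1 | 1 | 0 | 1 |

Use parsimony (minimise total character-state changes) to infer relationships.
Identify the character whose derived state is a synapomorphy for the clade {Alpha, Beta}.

Char. 4

Character polarity is set by the outgroup: the derived state is whichever differs from the outgroup's state, so for Char. 1, Char. 4 the derived state is '0', and for the remaining characters it is '1'.
Char. 1 groups Beta and Gamma, which is incompatible with the clades supported by the remaining characters; treating it as convergent (homoplasy) costs fewer steps than any alternative tree.
Only Alpha, Beta, and Epsilon show the derived state '1' for Char. 2, supporting them as a clade.
Char. 3 (derived state '1') is shared by Eta and Gamma — a synapomorphy uniting that clade.
Char. 4 (derived state '0') is shared by Alpha and Beta — a synapomorphy uniting that clade.
Most parsimonious ingroup topology: ((Gamma,Eta),((Beta,Alpha),Epsilon)).
The clade {Alpha, Beta} is supported by Char. 4: its derived state '0' occurs in exactly those taxa and in no other taxon (including the outgroup).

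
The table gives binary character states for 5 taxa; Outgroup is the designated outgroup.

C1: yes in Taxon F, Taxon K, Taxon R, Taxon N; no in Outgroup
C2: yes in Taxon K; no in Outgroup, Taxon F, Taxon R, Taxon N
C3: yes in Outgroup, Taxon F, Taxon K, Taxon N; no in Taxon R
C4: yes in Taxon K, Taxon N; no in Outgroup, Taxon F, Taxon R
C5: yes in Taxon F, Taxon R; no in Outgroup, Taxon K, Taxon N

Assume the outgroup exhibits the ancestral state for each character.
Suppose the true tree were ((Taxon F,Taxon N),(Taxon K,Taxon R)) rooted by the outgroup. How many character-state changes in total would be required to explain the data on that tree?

7

Map each character onto ((Taxon F,Taxon N),(Taxon K,Taxon R)) (rooted by Outgroup) and count the minimum state changes it requires (Fitch parsimony):
C1: 1; C2: 1; C3: 1; C4: 2; C5: 2.
Total tree length = 7.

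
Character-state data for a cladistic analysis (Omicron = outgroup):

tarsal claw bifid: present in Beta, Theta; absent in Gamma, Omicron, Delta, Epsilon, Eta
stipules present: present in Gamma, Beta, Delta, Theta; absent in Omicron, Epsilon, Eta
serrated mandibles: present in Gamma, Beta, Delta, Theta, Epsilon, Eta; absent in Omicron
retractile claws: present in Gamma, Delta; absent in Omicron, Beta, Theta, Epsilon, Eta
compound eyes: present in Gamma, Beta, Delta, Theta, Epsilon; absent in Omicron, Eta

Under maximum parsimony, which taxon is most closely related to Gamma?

Delta

The outgroup has state 'absent' for every character, so 'present' is the derived state throughout.
Only Beta and Theta show the derived state 'present' for tarsal claw bifid, supporting them as a clade.
stipules present: derived state 'present' in Beta, Delta, Gamma, and Theta only — synapomorphy for {Beta, Delta, Gamma, Theta}.
All ingroup taxa share the derived state 'present' for serrated mandibles; it defines the ingroup but does not resolve relationships within it.
retractile claws (derived state 'present') is shared by Delta and Gamma — a synapomorphy uniting that clade.
compound eyes (derived state 'present') is shared by Beta, Delta, Epsilon, Gamma, and Theta — a synapomorphy uniting that clade.
Most parsimonious ingroup topology: ((((Theta,Beta),(Delta,Gamma)),Epsilon),Eta).
Gamma and Delta form a cherry on this tree, so they are sister taxa.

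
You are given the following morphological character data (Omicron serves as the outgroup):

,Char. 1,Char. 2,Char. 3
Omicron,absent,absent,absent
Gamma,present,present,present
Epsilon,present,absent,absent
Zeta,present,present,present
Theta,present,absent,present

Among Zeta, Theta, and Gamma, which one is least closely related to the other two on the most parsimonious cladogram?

Theta

The outgroup has state 'absent' for every character, so 'present' is the derived state throughout.
Char. 1 (derived state 'present') is shared by all ingroup taxa — unites the whole ingroup.
Only Gamma and Zeta show the derived state 'present' for Char. 2, supporting them as a clade.
Only Gamma, Theta, and Zeta show the derived state 'present' for Char. 3, supporting them as a clade.
Most parsimonious ingroup topology: (((Gamma,Zeta),Theta),Epsilon).
Gamma and Zeta share a more recent common ancestor with each other than either does with Theta, so Theta is the least closely related of the three.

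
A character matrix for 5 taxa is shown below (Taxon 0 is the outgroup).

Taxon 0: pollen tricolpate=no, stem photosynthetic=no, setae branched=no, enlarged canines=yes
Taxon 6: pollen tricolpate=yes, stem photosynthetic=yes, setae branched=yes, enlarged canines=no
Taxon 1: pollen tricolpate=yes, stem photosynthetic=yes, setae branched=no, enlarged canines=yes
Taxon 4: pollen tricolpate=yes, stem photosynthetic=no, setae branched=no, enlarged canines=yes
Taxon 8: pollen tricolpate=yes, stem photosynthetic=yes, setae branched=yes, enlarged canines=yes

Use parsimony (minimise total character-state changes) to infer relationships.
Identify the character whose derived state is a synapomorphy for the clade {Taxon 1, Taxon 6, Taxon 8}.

stem photosynthetic

Character polarity is set by the outgroup: the derived state is whichever differs from the outgroup's state, so for enlarged canines the derived state is 'no', and for the remaining characters it is 'yes'.
All ingroup taxa share the derived state 'yes' for pollen tricolpate; it defines the ingroup but does not resolve relationships within it.
Only Taxon 1, Taxon 6, and Taxon 8 show the derived state 'yes' for stem photosynthetic, supporting them as a clade.
setae branched: derived state 'yes' in Taxon 6 and Taxon 8 only — synapomorphy for {Taxon 6, Taxon 8}.
enlarged canines: derived state 'no' in Taxon 6 only — an autapomorphy, so it tells us nothing about relationships among taxa.
Most parsimonious ingroup topology: (((Taxon 6,Taxon 8),Taxon 1),Taxon 4).
The clade {Taxon 1, Taxon 6, Taxon 8} is supported by stem photosynthetic: its derived state 'yes' occurs in exactly those taxa and in no other taxon (including the outgroup).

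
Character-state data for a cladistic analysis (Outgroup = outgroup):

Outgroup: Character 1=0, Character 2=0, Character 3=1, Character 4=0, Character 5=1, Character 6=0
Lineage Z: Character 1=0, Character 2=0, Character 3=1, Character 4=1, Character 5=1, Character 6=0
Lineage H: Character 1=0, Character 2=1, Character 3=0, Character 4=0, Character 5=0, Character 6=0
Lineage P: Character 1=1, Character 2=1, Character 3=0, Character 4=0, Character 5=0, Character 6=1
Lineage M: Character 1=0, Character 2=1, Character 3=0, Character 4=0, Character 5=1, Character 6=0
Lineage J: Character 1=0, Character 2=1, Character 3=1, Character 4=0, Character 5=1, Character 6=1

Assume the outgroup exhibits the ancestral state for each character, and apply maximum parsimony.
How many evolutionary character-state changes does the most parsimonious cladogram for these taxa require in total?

7

Character polarity is set by the outgroup: the derived state is whichever differs from the outgroup's state, so for Character 3, Character 5 the derived state is '0', and for the remaining characters it is '1'.
Character 1: derived state '1' in Lineage P only — an autapomorphy, so it tells us nothing about relationships among taxa.
Only Lineage H, Lineage J, Lineage M, and Lineage P show the derived state '1' for Character 2, supporting them as a clade.
Character 3: derived state '0' in Lineage H, Lineage M, and Lineage P only — synapomorphy for {Lineage H, Lineage M, Lineage P}.
Character 4: derived state '1' in Lineage Z only — an autapomorphy, so it tells us nothing about relationships among taxa.
Character 5 (derived state '0') is shared by Lineage H and Lineage P — a synapomorphy uniting that clade.
Character 6 (state '1') occurs in Lineage J and Lineage P but conflicts with the nesting implied by the other characters — most parsimoniously interpreted as homoplasy.
Most parsimonious ingroup topology: (Lineage Z,(((Lineage H,Lineage P),Lineage M),Lineage J)).
Changes per character on this tree: Character 1: 1; Character 2: 1; Character 3: 1; Character 4: 1; Character 5: 1; Character 6: 2.
Total = 7.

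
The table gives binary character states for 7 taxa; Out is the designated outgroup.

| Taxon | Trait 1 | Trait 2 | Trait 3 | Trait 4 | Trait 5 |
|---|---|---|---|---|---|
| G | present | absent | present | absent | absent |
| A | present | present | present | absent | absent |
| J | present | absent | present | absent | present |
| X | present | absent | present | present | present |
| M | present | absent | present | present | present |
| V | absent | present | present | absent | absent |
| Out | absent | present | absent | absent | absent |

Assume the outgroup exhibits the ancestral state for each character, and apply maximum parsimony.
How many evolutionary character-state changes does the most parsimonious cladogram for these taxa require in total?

5

Character polarity is set by the outgroup: the derived state is whichever differs from the outgroup's state, so for Trait 2 the derived state is 'absent', and for the remaining characters it is 'present'.
Trait 1 (derived state 'present') is shared by A, G, J, M, and X — a synapomorphy uniting that clade.
Only G, J, M, and X show the derived state 'absent' for Trait 2, supporting them as a clade.
All ingroup taxa share the derived state 'present' for Trait 3; it defines the ingroup but does not resolve relationships within it.
Trait 4: derived state 'present' in M and X only — synapomorphy for {M, X}.
Only J, M, and X show the derived state 'present' for Trait 5, supporting them as a clade.
Most parsimonious ingroup topology: (((((M,X),J),G),A),V).
Changes per character on this tree: Trait 1: 1; Trait 2: 1; Trait 3: 1; Trait 4: 1; Trait 5: 1.
Total = 5.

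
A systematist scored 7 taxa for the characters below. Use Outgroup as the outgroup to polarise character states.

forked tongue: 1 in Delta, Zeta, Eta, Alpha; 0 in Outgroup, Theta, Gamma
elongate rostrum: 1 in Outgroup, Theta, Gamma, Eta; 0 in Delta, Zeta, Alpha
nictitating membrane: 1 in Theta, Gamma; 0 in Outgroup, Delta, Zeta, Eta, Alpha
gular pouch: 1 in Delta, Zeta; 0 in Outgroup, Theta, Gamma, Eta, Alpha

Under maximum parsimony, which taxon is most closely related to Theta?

Character polarity is set by the outgroup: the derived state is whichever differs from the outgroup's state, so for elongate rostrum the derived state is '0', and for the remaining characters it is '1'.
Only Alpha, Delta, Eta, and Zeta show the derived state '1' for forked tongue, supporting them as a clade.
elongate rostrum (derived state '0') is shared by Alpha, Delta, and Zeta — a synapomorphy uniting that clade.
nictitating membrane (derived state '1') is shared by Gamma and Theta — a synapomorphy uniting that clade.
Only Delta and Zeta show the derived state '1' for gular pouch, supporting them as a clade.
Most parsimonious ingroup topology: ((Theta,Gamma),(((Delta,Zeta),Alpha),Eta)).
Theta and Gamma form a cherry on this tree, so they are sister taxa.

Gamma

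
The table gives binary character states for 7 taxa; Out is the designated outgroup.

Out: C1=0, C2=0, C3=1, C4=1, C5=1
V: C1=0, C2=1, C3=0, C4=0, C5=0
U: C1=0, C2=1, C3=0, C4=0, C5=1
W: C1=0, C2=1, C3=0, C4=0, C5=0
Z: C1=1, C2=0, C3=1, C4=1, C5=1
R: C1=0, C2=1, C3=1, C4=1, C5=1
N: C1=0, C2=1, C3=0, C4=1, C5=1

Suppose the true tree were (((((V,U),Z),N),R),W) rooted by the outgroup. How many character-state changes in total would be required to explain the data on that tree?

10

Map each character onto (((((V,U),Z),N),R),W) (rooted by Out) and count the minimum state changes it requires (Fitch parsimony):
C1: 1; C2: 2; C3: 3; C4: 2; C5: 2.
Total tree length = 10.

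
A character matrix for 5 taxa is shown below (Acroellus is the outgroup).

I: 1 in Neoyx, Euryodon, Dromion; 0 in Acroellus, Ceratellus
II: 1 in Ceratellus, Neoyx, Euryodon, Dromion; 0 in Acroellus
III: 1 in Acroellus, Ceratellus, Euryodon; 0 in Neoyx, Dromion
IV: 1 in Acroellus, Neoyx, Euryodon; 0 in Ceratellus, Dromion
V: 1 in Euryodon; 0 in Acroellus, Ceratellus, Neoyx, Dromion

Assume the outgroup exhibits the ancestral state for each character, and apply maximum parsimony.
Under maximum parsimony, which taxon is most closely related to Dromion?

Neoyx

Character polarity is set by the outgroup: the derived state is whichever differs from the outgroup's state, so for III, IV the derived state is '0', and for the remaining characters it is '1'.
Only Dromion, Euryodon, and Neoyx show the derived state '1' for I, supporting them as a clade.
II (derived state '1') is shared by all ingroup taxa — unites the whole ingroup.
III: derived state '0' in Dromion and Neoyx only — synapomorphy for {Dromion, Neoyx}.
IV groups Ceratellus and Dromion, which is incompatible with the clades supported by the remaining characters; treating it as convergent (homoplasy) costs fewer steps than any alternative tree.
V (derived state '1') is unique to Euryodon (autapomorphy; uninformative for grouping).
Most parsimonious ingroup topology: (Ceratellus,((Neoyx,Dromion),Euryodon)).
Dromion and Neoyx form a cherry on this tree, so they are sister taxa.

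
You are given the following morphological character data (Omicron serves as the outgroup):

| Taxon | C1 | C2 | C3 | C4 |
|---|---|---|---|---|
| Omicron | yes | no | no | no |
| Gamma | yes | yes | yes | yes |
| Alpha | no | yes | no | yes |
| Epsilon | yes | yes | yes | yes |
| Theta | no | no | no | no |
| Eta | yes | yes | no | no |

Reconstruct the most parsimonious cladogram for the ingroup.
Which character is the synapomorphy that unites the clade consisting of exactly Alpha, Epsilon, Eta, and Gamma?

C2

Character polarity is set by the outgroup: the derived state is whichever differs from the outgroup's state, so for C1 the derived state is 'no', and for the remaining characters it is 'yes'.
C1 groups Alpha and Theta, which is incompatible with the clades supported by the remaining characters; treating it as convergent (homoplasy) costs fewer steps than any alternative tree.
Only Alpha, Epsilon, Eta, and Gamma show the derived state 'yes' for C2, supporting them as a clade.
C3 (derived state 'yes') is shared by Epsilon and Gamma — a synapomorphy uniting that clade.
C4 (derived state 'yes') is shared by Alpha, Epsilon, and Gamma — a synapomorphy uniting that clade.
Most parsimonious ingroup topology: ((((Gamma,Epsilon),Alpha),Eta),Theta).
The clade {Alpha, Epsilon, Eta, Gamma} is supported by C2: its derived state 'yes' occurs in exactly those taxa and in no other taxon (including the outgroup).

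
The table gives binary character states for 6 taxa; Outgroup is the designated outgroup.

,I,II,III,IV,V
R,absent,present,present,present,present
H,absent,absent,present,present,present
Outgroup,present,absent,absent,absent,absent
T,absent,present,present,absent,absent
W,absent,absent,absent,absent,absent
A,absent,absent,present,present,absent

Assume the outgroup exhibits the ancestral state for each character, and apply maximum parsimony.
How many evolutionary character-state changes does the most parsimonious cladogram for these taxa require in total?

Character polarity is set by the outgroup: the derived state is whichever differs from the outgroup's state, so for I the derived state is 'absent', and for the remaining characters it is 'present'.
I (derived state 'absent') is shared by all ingroup taxa — unites the whole ingroup.
II (state 'present') occurs in R and T but conflicts with the nesting implied by the other characters — most parsimoniously interpreted as homoplasy.
III: derived state 'present' in A, H, R, and T only — synapomorphy for {A, H, R, T}.
Only A, H, and R show the derived state 'present' for IV, supporting them as a clade.
V (derived state 'present') is shared by H and R — a synapomorphy uniting that clade.
Most parsimonious ingroup topology: (W,(T,(A,(R,H)))).
Changes per character on this tree: I: 1; II: 2; III: 1; IV: 1; V: 1.
Total = 6.

6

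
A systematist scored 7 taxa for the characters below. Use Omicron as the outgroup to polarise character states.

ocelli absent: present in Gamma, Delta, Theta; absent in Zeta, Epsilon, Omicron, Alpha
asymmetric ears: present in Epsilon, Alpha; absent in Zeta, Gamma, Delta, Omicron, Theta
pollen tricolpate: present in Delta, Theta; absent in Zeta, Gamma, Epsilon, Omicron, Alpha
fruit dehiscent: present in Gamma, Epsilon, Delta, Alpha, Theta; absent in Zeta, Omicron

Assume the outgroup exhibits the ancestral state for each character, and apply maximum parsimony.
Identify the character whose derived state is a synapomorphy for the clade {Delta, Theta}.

pollen tricolpate

The outgroup has state 'absent' for every character, so 'present' is the derived state throughout.
Only Delta, Gamma, and Theta show the derived state 'present' for ocelli absent, supporting them as a clade.
asymmetric ears: derived state 'present' in Alpha and Epsilon only — synapomorphy for {Alpha, Epsilon}.
pollen tricolpate (derived state 'present') is shared by Delta and Theta — a synapomorphy uniting that clade.
fruit dehiscent (derived state 'present') is shared by Alpha, Delta, Epsilon, Gamma, and Theta — a synapomorphy uniting that clade.
Most parsimonious ingroup topology: (((Alpha,Epsilon),(Gamma,(Theta,Delta))),Zeta).
The clade {Delta, Theta} is supported by pollen tricolpate: its derived state 'present' occurs in exactly those taxa and in no other taxon (including the outgroup).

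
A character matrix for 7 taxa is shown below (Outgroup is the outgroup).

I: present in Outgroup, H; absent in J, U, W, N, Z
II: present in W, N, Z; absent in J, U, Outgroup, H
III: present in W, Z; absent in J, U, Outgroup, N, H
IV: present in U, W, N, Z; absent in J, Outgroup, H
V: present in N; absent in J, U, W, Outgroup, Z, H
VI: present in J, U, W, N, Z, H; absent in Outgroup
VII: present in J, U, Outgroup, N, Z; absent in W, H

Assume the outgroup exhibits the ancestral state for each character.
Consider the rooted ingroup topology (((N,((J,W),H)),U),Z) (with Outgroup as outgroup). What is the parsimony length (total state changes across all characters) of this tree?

14

Map each character onto (((N,((J,W),H)),U),Z) (rooted by Outgroup) and count the minimum state changes it requires (Fitch parsimony):
I: 2; II: 3; III: 2; IV: 3; V: 1; VI: 1; VII: 2.
Total tree length = 14.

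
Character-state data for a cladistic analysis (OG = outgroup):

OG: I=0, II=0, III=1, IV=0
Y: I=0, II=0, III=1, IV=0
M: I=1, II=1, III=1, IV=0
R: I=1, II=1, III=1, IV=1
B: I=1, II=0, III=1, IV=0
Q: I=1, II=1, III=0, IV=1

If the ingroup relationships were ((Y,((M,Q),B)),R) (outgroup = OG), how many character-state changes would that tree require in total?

Map each character onto ((Y,((M,Q),B)),R) (rooted by OG) and count the minimum state changes it requires (Fitch parsimony):
I: 2; II: 2; III: 1; IV: 2.
Total tree length = 7.

7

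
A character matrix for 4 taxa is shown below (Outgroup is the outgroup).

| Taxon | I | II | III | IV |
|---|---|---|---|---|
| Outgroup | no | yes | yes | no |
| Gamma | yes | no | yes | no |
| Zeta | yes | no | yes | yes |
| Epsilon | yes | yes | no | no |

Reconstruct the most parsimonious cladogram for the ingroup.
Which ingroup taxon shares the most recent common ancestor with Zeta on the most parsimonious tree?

Gamma

Character polarity is set by the outgroup: the derived state is whichever differs from the outgroup's state, so for II, III the derived state is 'no', and for the remaining characters it is 'yes'.
All ingroup taxa share the derived state 'yes' for I; it defines the ingroup but does not resolve relationships within it.
II: derived state 'no' in Gamma and Zeta only — synapomorphy for {Gamma, Zeta}.
III: derived state 'no' in Epsilon only — an autapomorphy, so it tells us nothing about relationships among taxa.
IV: derived state 'yes' in Zeta only — an autapomorphy, so it tells us nothing about relationships among taxa.
Most parsimonious ingroup topology: ((Gamma,Zeta),Epsilon).
Zeta and Gamma form a cherry on this tree, so they are sister taxa.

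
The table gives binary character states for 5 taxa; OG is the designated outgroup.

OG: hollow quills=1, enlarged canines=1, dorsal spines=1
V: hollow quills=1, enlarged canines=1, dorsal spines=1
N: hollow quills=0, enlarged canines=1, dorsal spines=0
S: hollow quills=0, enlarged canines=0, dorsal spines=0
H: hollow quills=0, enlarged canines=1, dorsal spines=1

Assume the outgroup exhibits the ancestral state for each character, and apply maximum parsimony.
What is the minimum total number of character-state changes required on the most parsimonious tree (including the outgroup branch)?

3

The outgroup has state '1' for every character, so '0' is the derived state throughout.
Only H, N, and S show the derived state '0' for hollow quills, supporting them as a clade.
enlarged canines: derived state '0' in S only — an autapomorphy, so it tells us nothing about relationships among taxa.
dorsal spines: derived state '0' in N and S only — synapomorphy for {N, S}.
Most parsimonious ingroup topology: (V,((N,S),H)).
Changes per character on this tree: hollow quills: 1; enlarged canines: 1; dorsal spines: 1.
Total = 3.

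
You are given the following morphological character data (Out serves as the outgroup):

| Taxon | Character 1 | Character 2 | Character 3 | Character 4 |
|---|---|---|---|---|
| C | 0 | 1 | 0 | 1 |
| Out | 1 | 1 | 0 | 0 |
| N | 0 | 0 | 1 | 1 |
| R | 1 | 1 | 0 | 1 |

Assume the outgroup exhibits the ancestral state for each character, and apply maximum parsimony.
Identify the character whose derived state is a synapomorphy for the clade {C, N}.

Character 1

Character polarity is set by the outgroup: the derived state is whichever differs from the outgroup's state, so for Character 1, Character 2 the derived state is '0', and for the remaining characters it is '1'.
Character 1 (derived state '0') is shared by C and N — a synapomorphy uniting that clade.
Character 2 (derived state '0') is unique to N (autapomorphy; uninformative for grouping).
Character 3: derived state '1' in N only — an autapomorphy, so it tells us nothing about relationships among taxa.
All ingroup taxa share the derived state '1' for Character 4; it defines the ingroup but does not resolve relationships within it.
Most parsimonious ingroup topology: ((N,C),R).
The clade {C, N} is supported by Character 1: its derived state '0' occurs in exactly those taxa and in no other taxon (including the outgroup).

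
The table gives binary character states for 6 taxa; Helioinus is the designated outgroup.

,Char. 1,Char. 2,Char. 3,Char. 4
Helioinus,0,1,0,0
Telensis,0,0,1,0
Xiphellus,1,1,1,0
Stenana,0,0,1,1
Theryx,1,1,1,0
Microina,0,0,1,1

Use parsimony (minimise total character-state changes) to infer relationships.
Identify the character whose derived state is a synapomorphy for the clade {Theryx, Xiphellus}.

Char. 1

Character polarity is set by the outgroup: the derived state is whichever differs from the outgroup's state, so for Char. 2 the derived state is '0', and for the remaining characters it is '1'.
Only Theryx and Xiphellus show the derived state '1' for Char. 1, supporting them as a clade.
Char. 2 (derived state '0') is shared by Microina, Stenana, and Telensis — a synapomorphy uniting that clade.
All ingroup taxa share the derived state '1' for Char. 3; it defines the ingroup but does not resolve relationships within it.
Char. 4: derived state '1' in Microina and Stenana only — synapomorphy for {Microina, Stenana}.
Most parsimonious ingroup topology: ((Telensis,(Stenana,Microina)),(Xiphellus,Theryx)).
The clade {Theryx, Xiphellus} is supported by Char. 1: its derived state '1' occurs in exactly those taxa and in no other taxon (including the outgroup).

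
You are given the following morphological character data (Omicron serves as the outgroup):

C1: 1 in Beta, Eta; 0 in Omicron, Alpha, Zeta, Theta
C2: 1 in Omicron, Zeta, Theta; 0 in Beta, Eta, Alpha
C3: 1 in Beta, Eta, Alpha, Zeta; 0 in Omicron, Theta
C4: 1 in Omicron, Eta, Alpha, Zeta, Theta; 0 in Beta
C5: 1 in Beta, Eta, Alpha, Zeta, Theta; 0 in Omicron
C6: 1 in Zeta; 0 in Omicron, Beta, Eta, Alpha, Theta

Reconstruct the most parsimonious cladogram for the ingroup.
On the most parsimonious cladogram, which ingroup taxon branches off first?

Theta

Character polarity is set by the outgroup: the derived state is whichever differs from the outgroup's state, so for C2, C4 the derived state is '0', and for the remaining characters it is '1'.
C1 (derived state '1') is shared by Beta and Eta — a synapomorphy uniting that clade.
Only Alpha, Beta, and Eta show the derived state '0' for C2, supporting them as a clade.
C3: derived state '1' in Alpha, Beta, Eta, and Zeta only — synapomorphy for {Alpha, Beta, Eta, Zeta}.
C4: derived state '0' in Beta only — an autapomorphy, so it tells us nothing about relationships among taxa.
All ingroup taxa share the derived state '1' for C5; it defines the ingroup but does not resolve relationships within it.
C6: derived state '1' in Zeta only — an autapomorphy, so it tells us nothing about relationships among taxa.
Most parsimonious ingroup topology: ((((Beta,Eta),Alpha),Zeta),Theta).
Theta is sister to the clade containing all other ingroup taxa, so it is the earliest-diverging (most basal) ingroup lineage.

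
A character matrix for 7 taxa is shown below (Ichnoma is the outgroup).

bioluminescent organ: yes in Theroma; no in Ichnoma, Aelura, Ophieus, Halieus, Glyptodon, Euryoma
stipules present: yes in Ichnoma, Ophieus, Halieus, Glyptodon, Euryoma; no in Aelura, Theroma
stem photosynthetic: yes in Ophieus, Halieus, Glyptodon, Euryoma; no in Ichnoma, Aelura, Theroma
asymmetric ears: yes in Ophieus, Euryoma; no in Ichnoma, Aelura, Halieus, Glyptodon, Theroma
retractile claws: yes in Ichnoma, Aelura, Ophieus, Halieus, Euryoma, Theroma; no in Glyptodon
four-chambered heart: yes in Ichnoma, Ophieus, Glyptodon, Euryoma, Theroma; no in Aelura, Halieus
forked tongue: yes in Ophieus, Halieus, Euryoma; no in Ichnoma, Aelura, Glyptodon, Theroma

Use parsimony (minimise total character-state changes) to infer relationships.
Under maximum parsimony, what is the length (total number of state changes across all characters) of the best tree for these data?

Character polarity is set by the outgroup: the derived state is whichever differs from the outgroup's state, so for stipules present, retractile claws, four-chambered heart the derived state is 'no', and for the remaining characters it is 'yes'.
bioluminescent organ (derived state 'yes') is unique to Theroma (autapomorphy; uninformative for grouping).
Only Aelura and Theroma show the derived state 'no' for stipules present, supporting them as a clade.
stem photosynthetic: derived state 'yes' in Euryoma, Glyptodon, Halieus, and Ophieus only — synapomorphy for {Euryoma, Glyptodon, Halieus, Ophieus}.
asymmetric ears: derived state 'yes' in Euryoma and Ophieus only — synapomorphy for {Euryoma, Ophieus}.
retractile claws (derived state 'no') is unique to Glyptodon (autapomorphy; uninformative for grouping).
four-chambered heart groups Aelura and Halieus, which is incompatible with the clades supported by the remaining characters; treating it as convergent (homoplasy) costs fewer steps than any alternative tree.
forked tongue (derived state 'yes') is shared by Euryoma, Halieus, and Ophieus — a synapomorphy uniting that clade.
Most parsimonious ingroup topology: ((Aelura,Theroma),(((Ophieus,Euryoma),Halieus),Glyptodon)).
Changes per character on this tree: bioluminescent organ: 1; stipules present: 1; stem photosynthetic: 1; asymmetric ears: 1; retractile claws: 1; four-chambered heart: 2; forked tongue: 1.
Total = 8.

8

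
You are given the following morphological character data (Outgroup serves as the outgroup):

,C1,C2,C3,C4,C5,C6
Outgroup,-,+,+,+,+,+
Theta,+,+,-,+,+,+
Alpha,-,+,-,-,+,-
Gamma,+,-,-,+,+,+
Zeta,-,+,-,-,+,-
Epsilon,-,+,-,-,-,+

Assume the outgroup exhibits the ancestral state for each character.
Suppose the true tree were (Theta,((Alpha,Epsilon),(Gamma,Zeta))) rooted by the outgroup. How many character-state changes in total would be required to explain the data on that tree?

9

Map each character onto (Theta,((Alpha,Epsilon),(Gamma,Zeta))) (rooted by Outgroup) and count the minimum state changes it requires (Fitch parsimony):
C1: 2; C2: 1; C3: 1; C4: 2; C5: 1; C6: 2.
Total tree length = 9.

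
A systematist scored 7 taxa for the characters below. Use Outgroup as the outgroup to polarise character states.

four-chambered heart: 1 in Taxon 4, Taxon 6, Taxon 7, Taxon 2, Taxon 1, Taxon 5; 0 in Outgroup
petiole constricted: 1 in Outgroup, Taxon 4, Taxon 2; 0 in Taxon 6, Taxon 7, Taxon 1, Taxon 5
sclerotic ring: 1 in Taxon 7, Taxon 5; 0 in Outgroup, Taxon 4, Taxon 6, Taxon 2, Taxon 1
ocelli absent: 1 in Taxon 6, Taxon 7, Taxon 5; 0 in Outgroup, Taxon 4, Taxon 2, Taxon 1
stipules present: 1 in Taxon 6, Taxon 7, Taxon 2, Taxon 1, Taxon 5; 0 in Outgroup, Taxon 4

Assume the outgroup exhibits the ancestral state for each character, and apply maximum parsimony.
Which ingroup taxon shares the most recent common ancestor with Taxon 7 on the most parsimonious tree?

Taxon 5

Character polarity is set by the outgroup: the derived state is whichever differs from the outgroup's state, so for petiole constricted the derived state is '0', and for the remaining characters it is '1'.
four-chambered heart (derived state '1') is shared by all ingroup taxa — unites the whole ingroup.
Only Taxon 1, Taxon 5, Taxon 6, and Taxon 7 show the derived state '0' for petiole constricted, supporting them as a clade.
Only Taxon 5 and Taxon 7 show the derived state '1' for sclerotic ring, supporting them as a clade.
ocelli absent (derived state '1') is shared by Taxon 5, Taxon 6, and Taxon 7 — a synapomorphy uniting that clade.
Only Taxon 1, Taxon 2, Taxon 5, Taxon 6, and Taxon 7 show the derived state '1' for stipules present, supporting them as a clade.
Most parsimonious ingroup topology: (Taxon 4,(((Taxon 6,(Taxon 7,Taxon 5)),Taxon 1),Taxon 2)).
Taxon 7 and Taxon 5 form a cherry on this tree, so they are sister taxa.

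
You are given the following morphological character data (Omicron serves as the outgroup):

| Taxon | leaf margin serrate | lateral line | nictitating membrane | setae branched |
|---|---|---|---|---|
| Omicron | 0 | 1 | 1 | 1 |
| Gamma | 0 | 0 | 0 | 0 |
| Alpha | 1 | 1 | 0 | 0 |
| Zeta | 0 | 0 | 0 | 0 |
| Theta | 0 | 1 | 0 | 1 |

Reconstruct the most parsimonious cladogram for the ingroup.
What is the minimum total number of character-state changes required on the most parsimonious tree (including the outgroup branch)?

Character polarity is set by the outgroup: the derived state is whichever differs from the outgroup's state, so for lateral line, nictitating membrane, setae branched the derived state is '0', and for the remaining characters it is '1'.
leaf margin serrate: derived state '1' in Alpha only — an autapomorphy, so it tells us nothing about relationships among taxa.
Only Gamma and Zeta show the derived state '0' for lateral line, supporting them as a clade.
All ingroup taxa share the derived state '0' for nictitating membrane; it defines the ingroup but does not resolve relationships within it.
Only Alpha, Gamma, and Zeta show the derived state '0' for setae branched, supporting them as a clade.
Most parsimonious ingroup topology: (((Gamma,Zeta),Alpha),Theta).
Changes per character on this tree: leaf margin serrate: 1; lateral line: 1; nictitating membrane: 1; setae branched: 1.
Total = 4.

4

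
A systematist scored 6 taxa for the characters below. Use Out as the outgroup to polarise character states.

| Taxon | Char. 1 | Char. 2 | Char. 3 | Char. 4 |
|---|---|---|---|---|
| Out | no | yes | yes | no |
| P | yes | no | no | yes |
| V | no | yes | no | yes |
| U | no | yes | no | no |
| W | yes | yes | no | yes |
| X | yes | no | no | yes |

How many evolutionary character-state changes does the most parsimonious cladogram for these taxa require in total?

Character polarity is set by the outgroup: the derived state is whichever differs from the outgroup's state, so for Char. 2, Char. 3 the derived state is 'no', and for the remaining characters it is 'yes'.
Char. 1 (derived state 'yes') is shared by P, W, and X — a synapomorphy uniting that clade.
Char. 2: derived state 'no' in P and X only — synapomorphy for {P, X}.
Char. 3 (derived state 'no') is shared by all ingroup taxa — unites the whole ingroup.
Char. 4: derived state 'yes' in P, V, W, and X only — synapomorphy for {P, V, W, X}.
Most parsimonious ingroup topology: ((((P,X),W),V),U).
Changes per character on this tree: Char. 1: 1; Char. 2: 1; Char. 3: 1; Char. 4: 1.
Total = 4.

4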